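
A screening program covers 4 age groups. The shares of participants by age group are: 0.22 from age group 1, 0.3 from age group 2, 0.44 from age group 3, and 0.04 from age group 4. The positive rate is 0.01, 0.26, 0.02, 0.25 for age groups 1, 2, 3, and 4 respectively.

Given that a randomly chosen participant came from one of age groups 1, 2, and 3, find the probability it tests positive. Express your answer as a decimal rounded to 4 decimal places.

Let S = {1, 2, 3}.
P(S) = 0.22 + 0.3 + 0.44 = 0.96.
P(T ∩ S) = 0.01·0.22 + 0.26·0.3 + 0.02·0.44 = 0.0022 + 0.078 + 0.0088 = 0.089.
P(T | S) = 0.089 / 0.96 = 0.092708…

0.0927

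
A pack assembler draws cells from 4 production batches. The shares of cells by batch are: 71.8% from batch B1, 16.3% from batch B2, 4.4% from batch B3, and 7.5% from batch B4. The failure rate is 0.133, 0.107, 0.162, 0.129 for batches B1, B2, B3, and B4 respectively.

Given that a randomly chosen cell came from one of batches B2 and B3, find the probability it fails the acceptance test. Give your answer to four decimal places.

0.1187

Let S = {B2, B3}.
P(S) = 0.163 + 0.044 = 0.207.
P(F ∩ S) = 0.107·0.163 + 0.162·0.044 = 0.017441 + 0.007128 = 0.024569.
P(F | S) = 0.024569 / 0.207 = 0.118691…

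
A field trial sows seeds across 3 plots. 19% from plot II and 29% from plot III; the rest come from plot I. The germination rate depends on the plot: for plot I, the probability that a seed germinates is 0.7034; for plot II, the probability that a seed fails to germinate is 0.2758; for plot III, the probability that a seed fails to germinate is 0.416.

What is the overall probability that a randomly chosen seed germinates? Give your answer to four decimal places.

P(I) = 1 − (0.19 + 0.29) = 0.52.
P(G|II) = 1 − 0.2758 = 0.7242.
P(G|III) = 1 − 0.416 = 0.584.
P(G) = P(G|I)·P(I) + P(G|II)·P(II) + P(G|III)·P(III)
      = 0.7034·0.52 + 0.7242·0.19 + 0.584·0.29
      = 0.365768 + 0.137598 + 0.16936 = 0.672726

P(G) ≈ 0.6727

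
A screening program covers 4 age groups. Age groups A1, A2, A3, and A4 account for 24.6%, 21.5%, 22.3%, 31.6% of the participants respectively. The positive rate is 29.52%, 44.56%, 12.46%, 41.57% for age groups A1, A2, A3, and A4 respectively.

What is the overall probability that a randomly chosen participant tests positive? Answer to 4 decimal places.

0.3276

Summing over the partition,
P(T) = P(T|A1)·P(A1) + P(T|A2)·P(A2) + P(T|A3)·P(A3) + P(T|A4)·P(A4)
      = 0.2952·0.246 + 0.4456·0.215 + 0.1246·0.223 + 0.4157·0.316
      = 0.0726192 + 0.095804 + 0.0277858 + 0.1313612 = 0.3275702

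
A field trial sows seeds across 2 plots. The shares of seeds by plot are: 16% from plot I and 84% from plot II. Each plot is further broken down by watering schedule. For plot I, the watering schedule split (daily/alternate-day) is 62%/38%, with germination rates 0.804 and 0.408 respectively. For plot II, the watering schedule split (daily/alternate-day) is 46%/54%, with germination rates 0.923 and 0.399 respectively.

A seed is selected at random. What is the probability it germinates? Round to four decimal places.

0.6422

P(G|I) = 0.62·0.804 + 0.38·0.408 = 0.49848 + 0.15504 = 0.65352
P(G|II) = 0.46·0.923 + 0.54·0.399 = 0.42458 + 0.21546 = 0.64004
Then overall,
P(G) = 0.16·0.65352 + 0.84·0.64004
      = 0.1045632 + 0.5376336 = 0.6421968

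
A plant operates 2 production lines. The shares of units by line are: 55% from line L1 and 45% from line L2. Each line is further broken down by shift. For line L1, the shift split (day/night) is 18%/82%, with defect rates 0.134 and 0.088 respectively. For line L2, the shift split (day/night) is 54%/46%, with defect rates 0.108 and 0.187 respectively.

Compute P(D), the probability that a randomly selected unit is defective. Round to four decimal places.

0.1179

P(D|L1) = 0.18·0.134 + 0.82·0.088 = 0.02412 + 0.07216 = 0.09628
P(D|L2) = 0.54·0.108 + 0.46·0.187 = 0.05832 + 0.08602 = 0.14434
Then overall,
P(D) = 0.55·0.09628 + 0.45·0.14434
      = 0.052954 + 0.064953 = 0.117907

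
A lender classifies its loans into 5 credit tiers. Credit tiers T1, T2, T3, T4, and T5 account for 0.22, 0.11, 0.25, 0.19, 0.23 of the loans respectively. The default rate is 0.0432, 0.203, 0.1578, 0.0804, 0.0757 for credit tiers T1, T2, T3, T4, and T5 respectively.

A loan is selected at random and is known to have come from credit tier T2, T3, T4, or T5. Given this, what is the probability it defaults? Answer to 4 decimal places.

P(D|S) ≈ 0.1211

Let S = {T2, T3, T4, T5}.
P(S) = 0.11 + 0.25 + 0.19 + 0.23 = 0.78.
P(D ∩ S) = 0.203·0.11 + 0.1578·0.25 + 0.0804·0.19 + 0.0757·0.23 = 0.02233 + 0.03945 + 0.015276 + 0.017411 = 0.094467.
P(D | S) = 0.094467 / 0.78 = 0.121112…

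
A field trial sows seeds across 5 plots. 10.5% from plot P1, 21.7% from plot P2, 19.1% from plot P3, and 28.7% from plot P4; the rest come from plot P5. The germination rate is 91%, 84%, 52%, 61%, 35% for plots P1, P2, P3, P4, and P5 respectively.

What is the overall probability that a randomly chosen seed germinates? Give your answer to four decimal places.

P(P5) = 1 − (0.105 + 0.217 + 0.191 + 0.287) = 0.2.
P(G) = P(G|P1)·P(P1) + P(G|P2)·P(P2) + P(G|P3)·P(P3) + P(G|P4)·P(P4) + P(G|P5)·P(P5)
      = 0.91·0.105 + 0.84·0.217 + 0.52·0.191 + 0.61·0.287 + 0.35·0.2
      = 0.09555 + 0.18228 + 0.09932 + 0.17507 + 0.07 = 0.62222

P(G) ≈ 0.6222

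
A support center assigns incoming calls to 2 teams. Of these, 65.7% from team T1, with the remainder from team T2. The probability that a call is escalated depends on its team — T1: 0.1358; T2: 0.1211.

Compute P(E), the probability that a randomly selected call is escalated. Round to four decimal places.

0.1308

P(T2) = 1 − (0.657) = 0.343.
P(E) = P(E|T1)·P(T1) + P(E|T2)·P(T2)
      = 0.1358·0.657 + 0.1211·0.343
      = 0.0892206 + 0.0415373 = 0.1307579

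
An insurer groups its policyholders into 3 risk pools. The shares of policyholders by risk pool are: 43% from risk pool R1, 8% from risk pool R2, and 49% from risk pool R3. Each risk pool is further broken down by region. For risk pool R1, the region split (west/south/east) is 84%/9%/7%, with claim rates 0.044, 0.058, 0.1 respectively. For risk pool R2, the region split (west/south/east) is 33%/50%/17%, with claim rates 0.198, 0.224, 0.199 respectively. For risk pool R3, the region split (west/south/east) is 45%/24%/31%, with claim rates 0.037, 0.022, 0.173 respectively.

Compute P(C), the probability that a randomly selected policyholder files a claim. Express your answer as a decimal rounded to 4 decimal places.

0.0751

P(C|R1) = 0.84·0.044 + 0.09·0.058 + 0.07·0.1 = 0.03696 + 0.00522 + 0.007 = 0.04918
P(C|R2) = 0.33·0.198 + 0.5·0.224 + 0.17·0.199 = 0.06534 + 0.112 + 0.03383 = 0.21117
P(C|R3) = 0.45·0.037 + 0.24·0.022 + 0.31·0.173 = 0.01665 + 0.00528 + 0.05363 = 0.07556
By total probability over the outer partition,
P(C) = 0.43·0.04918 + 0.08·0.21117 + 0.49·0.07556
      = 0.0211474 + 0.0168936 + 0.0370244 = 0.0750654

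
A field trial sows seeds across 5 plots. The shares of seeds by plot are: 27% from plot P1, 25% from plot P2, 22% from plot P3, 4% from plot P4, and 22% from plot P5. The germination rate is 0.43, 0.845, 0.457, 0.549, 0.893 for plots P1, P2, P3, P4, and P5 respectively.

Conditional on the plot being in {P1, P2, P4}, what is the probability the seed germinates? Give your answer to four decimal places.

Let S = {P1, P2, P4}.
P(S) = 0.27 + 0.25 + 0.04 = 0.56.
P(G ∩ S) = 0.43·0.27 + 0.845·0.25 + 0.549·0.04 = 0.1161 + 0.21125 + 0.02196 = 0.34931.
P(G | S) = 0.34931 / 0.56 = 0.623768…

0.6238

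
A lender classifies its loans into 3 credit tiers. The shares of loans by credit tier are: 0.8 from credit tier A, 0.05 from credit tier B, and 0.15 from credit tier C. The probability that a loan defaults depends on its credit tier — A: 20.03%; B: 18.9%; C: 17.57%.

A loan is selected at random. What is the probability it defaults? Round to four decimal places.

Summing over the partition,
P(D) = P(D|A)·P(A) + P(D|B)·P(B) + P(D|C)·P(C)
      = 0.2003·0.8 + 0.189·0.05 + 0.1757·0.15
      = 0.16024 + 0.00945 + 0.026355 = 0.196045

0.1960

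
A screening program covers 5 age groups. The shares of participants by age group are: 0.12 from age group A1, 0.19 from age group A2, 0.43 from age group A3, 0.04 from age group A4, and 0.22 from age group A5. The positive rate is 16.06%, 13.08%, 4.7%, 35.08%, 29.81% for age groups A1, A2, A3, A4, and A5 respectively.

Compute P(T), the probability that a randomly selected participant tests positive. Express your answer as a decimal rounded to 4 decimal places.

P(T) = P(T|A1)·P(A1) + P(T|A2)·P(A2) + P(T|A3)·P(A3) + P(T|A4)·P(A4) + P(T|A5)·P(A5)
      = 0.1606·0.12 + 0.1308·0.19 + 0.047·0.43 + 0.3508·0.04 + 0.2981·0.22
      = 0.019272 + 0.024852 + 0.02021 + 0.014032 + 0.065582 = 0.143948

P(T) ≈ 0.1439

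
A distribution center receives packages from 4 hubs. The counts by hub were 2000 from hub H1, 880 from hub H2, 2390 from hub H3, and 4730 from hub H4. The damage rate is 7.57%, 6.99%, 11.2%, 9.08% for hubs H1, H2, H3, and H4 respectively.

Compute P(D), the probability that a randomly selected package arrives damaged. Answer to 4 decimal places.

Total: 2000 + 880 + 2390 + 4730 = 10000.
P(H1) = 2000/10000 = 0.2. P(H2) = 880/10000 = 0.088. P(H3) = 2390/10000 = 0.239. P(H4) = 4730/10000 = 0.473.
P(D) = P(D|H1)·P(H1) + P(D|H2)·P(H2) + P(D|H3)·P(H3) + P(D|H4)·P(H4)
      = 0.0757·0.2 + 0.0699·0.088 + 0.112·0.239 + 0.0908·0.473
      = 0.01514 + 0.0061512 + 0.026768 + 0.0429484 = 0.0910076

0.0910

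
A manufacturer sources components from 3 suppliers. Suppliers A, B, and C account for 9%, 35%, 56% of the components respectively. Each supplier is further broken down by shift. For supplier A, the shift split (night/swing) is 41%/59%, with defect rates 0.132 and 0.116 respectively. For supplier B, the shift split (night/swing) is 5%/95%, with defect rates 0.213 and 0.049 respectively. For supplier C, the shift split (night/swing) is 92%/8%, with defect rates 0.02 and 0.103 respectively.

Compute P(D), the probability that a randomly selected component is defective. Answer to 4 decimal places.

P(D|A) = 0.41·0.132 + 0.59·0.116 = 0.05412 + 0.06844 = 0.12256
P(D|B) = 0.05·0.213 + 0.95·0.049 = 0.01065 + 0.04655 = 0.0572
P(D|C) = 0.92·0.02 + 0.08·0.103 = 0.0184 + 0.00824 = 0.02664
By total probability over the outer partition,
P(D) = 0.09·0.12256 + 0.35·0.0572 + 0.56·0.02664
      = 0.0110304 + 0.02002 + 0.0149184 = 0.0459688

0.0460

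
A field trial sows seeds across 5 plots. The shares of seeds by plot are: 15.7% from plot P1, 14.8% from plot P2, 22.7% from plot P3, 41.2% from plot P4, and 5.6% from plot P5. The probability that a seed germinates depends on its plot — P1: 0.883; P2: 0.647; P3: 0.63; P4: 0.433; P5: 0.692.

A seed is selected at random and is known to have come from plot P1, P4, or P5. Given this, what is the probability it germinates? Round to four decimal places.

0.5692

Let S = {P1, P4, P5}.
P(S) = 0.157 + 0.412 + 0.056 = 0.625.
P(G ∩ S) = 0.883·0.157 + 0.433·0.412 + 0.692·0.056 = 0.138631 + 0.178396 + 0.038752 = 0.355779.
P(G | S) = 0.355779 / 0.625 = 0.569246…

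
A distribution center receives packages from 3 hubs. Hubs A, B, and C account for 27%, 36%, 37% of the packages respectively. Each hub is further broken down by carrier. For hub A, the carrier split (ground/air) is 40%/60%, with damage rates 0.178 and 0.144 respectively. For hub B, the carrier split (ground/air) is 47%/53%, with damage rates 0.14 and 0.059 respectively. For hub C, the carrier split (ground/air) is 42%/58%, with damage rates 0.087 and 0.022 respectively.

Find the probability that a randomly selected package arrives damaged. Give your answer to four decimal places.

P(D) ≈ 0.0957

P(D|A) = 0.4·0.178 + 0.6·0.144 = 0.0712 + 0.0864 = 0.1576
P(D|B) = 0.47·0.14 + 0.53·0.059 = 0.0658 + 0.03127 = 0.09707
P(D|C) = 0.42·0.087 + 0.58·0.022 = 0.03654 + 0.01276 = 0.0493
Then overall,
P(D) = 0.27·0.1576 + 0.36·0.09707 + 0.37·0.0493
      = 0.042552 + 0.0349452 + 0.018241 = 0.0957382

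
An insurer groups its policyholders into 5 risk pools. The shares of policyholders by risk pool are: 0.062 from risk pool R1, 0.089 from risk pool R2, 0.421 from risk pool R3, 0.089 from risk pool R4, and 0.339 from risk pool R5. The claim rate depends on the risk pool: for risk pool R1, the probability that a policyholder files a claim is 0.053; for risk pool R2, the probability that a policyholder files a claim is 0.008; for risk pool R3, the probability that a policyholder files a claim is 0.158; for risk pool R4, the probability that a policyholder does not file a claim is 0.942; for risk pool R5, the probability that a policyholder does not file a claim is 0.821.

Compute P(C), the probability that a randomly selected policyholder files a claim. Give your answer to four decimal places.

P(C|R4) = 1 − 0.942 = 0.058.
P(C|R5) = 1 − 0.821 = 0.179.
Summing over the partition,
P(C) = P(C|R1)·P(R1) + P(C|R2)·P(R2) + P(C|R3)·P(R3) + P(C|R4)·P(R4) + P(C|R5)·P(R5)
      = 0.053·0.062 + 0.008·0.089 + 0.158·0.421 + 0.058·0.089 + 0.179·0.339
      = 0.003286 + 0.000712 + 0.066518 + 0.005162 + 0.060681 = 0.136359

P(C) ≈ 0.1364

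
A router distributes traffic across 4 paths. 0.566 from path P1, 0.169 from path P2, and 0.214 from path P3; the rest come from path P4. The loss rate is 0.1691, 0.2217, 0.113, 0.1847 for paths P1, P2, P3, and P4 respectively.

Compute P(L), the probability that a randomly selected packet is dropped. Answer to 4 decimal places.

P(P4) = 1 − (0.566 + 0.169 + 0.214) = 0.051.
P(L) = P(L|P1)·P(P1) + P(L|P2)·P(P2) + P(L|P3)·P(P3) + P(L|P4)·P(P4)
      = 0.1691·0.566 + 0.2217·0.169 + 0.113·0.214 + 0.1847·0.051
      = 0.0957106 + 0.0374673 + 0.024182 + 0.0094197 = 0.1667796

P(L) ≈ 0.1668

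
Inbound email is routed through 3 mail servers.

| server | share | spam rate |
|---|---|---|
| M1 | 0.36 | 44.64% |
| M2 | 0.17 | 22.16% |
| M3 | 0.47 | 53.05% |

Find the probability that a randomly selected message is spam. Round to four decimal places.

P(S) ≈ 0.4477

Using total probability over the partition,
P(S) = P(S|M1)·P(M1) + P(S|M2)·P(M2) + P(S|M3)·P(M3)
      = 0.4464·0.36 + 0.2216·0.17 + 0.5305·0.47
      = 0.160704 + 0.037672 + 0.249335 = 0.447711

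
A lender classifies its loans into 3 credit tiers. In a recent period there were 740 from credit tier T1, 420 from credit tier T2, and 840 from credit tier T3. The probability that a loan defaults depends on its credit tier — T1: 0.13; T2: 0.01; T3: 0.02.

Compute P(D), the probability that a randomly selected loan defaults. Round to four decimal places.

Total: 740 + 420 + 840 = 2000.
P(T1) = 740/2000 = 0.37. P(T2) = 420/2000 = 0.21. P(T3) = 840/2000 = 0.42.
P(D) = P(D|T1)·P(T1) + P(D|T2)·P(T2) + P(D|T3)·P(T3)
      = 0.13·0.37 + 0.01·0.21 + 0.02·0.42
      = 0.0481 + 0.0021 + 0.0084 = 0.0586

P(D) ≈ 0.0586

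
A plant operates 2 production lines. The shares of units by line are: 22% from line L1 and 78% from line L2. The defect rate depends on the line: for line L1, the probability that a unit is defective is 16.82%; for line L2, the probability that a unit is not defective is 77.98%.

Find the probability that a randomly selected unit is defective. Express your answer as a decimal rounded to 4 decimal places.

0.2088

P(D|L2) = 1 − 0.7798 = 0.2202.
P(D) = P(D|L1)·P(L1) + P(D|L2)·P(L2)
      = 0.1682·0.22 + 0.2202·0.78
      = 0.037004 + 0.171756 = 0.20876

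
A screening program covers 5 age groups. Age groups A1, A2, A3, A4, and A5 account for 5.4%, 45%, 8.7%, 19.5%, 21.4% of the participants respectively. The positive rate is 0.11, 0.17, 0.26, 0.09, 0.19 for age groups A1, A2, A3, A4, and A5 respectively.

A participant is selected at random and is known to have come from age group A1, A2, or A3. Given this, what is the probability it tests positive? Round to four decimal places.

Let S = {A1, A2, A3}.
P(S) = 0.054 + 0.45 + 0.087 = 0.591.
P(T ∩ S) = 0.11·0.054 + 0.17·0.45 + 0.26·0.087 = 0.00594 + 0.0765 + 0.02262 = 0.10506.
P(T | S) = 0.10506 / 0.591 = 0.177766…

P(T|S) ≈ 0.1778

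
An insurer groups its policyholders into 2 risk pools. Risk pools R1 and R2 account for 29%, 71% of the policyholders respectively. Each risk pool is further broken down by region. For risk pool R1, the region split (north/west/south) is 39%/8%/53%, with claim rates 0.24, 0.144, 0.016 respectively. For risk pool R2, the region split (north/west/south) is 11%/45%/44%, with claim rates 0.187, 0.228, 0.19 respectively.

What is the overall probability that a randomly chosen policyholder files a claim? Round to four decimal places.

P(C) ≈ 0.1798

P(C|R1) = 0.39·0.24 + 0.08·0.144 + 0.53·0.016 = 0.0936 + 0.01152 + 0.00848 = 0.1136
P(C|R2) = 0.11·0.187 + 0.45·0.228 + 0.44·0.19 = 0.02057 + 0.1026 + 0.0836 = 0.20677
Then overall,
P(C) = 0.29·0.1136 + 0.71·0.20677
      = 0.032944 + 0.1468067 = 0.1797507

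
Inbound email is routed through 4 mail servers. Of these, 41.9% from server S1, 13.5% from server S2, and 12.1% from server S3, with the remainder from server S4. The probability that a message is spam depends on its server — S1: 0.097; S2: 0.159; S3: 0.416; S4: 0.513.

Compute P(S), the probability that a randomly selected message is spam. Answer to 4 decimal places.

P(S4) = 1 − (0.419 + 0.135 + 0.121) = 0.325.
P(S) = P(S|S1)·P(S1) + P(S|S2)·P(S2) + P(S|S3)·P(S3) + P(S|S4)·P(S4)
      = 0.097·0.419 + 0.159·0.135 + 0.416·0.121 + 0.513·0.325
      = 0.040643 + 0.021465 + 0.050336 + 0.166725 = 0.279169

0.2792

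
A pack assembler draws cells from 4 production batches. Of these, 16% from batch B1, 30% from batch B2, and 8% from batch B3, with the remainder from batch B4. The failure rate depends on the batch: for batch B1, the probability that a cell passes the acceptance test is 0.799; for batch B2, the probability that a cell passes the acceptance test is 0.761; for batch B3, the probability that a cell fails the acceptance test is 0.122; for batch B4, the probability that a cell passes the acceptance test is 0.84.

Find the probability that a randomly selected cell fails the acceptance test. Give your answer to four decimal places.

P(B4) = 1 − (0.16 + 0.3 + 0.08) = 0.46.
P(F|B1) = 1 − 0.799 = 0.201.
P(F|B2) = 1 − 0.761 = 0.239.
P(F|B4) = 1 − 0.84 = 0.16.
By the law of total probability,
P(F) = P(F|B1)·P(B1) + P(F|B2)·P(B2) + P(F|B3)·P(B3) + P(F|B4)·P(B4)
      = 0.201·0.16 + 0.239·0.3 + 0.122·0.08 + 0.16·0.46
      = 0.03216 + 0.0717 + 0.00976 + 0.0736 = 0.18722

0.1872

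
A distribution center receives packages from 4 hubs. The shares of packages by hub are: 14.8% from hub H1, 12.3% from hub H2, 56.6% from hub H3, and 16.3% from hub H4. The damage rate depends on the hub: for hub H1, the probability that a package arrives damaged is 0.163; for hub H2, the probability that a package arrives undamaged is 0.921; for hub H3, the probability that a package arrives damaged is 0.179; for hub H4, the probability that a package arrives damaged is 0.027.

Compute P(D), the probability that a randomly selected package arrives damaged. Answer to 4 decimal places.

P(D) ≈ 0.1396

P(D|H2) = 1 − 0.921 = 0.079.
P(D) = P(D|H1)·P(H1) + P(D|H2)·P(H2) + P(D|H3)·P(H3) + P(D|H4)·P(H4)
      = 0.163·0.148 + 0.079·0.123 + 0.179·0.566 + 0.027·0.163
      = 0.024124 + 0.009717 + 0.101314 + 0.004401 = 0.139556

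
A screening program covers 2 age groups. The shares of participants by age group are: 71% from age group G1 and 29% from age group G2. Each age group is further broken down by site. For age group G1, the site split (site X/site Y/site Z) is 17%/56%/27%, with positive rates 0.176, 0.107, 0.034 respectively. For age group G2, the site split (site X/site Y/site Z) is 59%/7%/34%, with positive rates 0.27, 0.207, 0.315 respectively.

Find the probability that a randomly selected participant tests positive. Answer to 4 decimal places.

P(T) ≈ 0.1518

P(T|G1) = 0.17·0.176 + 0.56·0.107 + 0.27·0.034 = 0.02992 + 0.05992 + 0.00918 = 0.09902
P(T|G2) = 0.59·0.27 + 0.07·0.207 + 0.34·0.315 = 0.1593 + 0.01449 + 0.1071 = 0.28089
By total probability over the outer partition,
P(T) = 0.71·0.09902 + 0.29·0.28089
      = 0.0703042 + 0.0814581 = 0.1517623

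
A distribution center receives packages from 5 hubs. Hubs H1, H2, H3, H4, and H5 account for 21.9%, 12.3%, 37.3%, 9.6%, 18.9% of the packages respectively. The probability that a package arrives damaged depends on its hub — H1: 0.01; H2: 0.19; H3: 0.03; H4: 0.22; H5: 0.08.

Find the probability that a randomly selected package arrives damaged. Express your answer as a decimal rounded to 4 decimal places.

P(D) = P(D|H1)·P(H1) + P(D|H2)·P(H2) + P(D|H3)·P(H3) + P(D|H4)·P(H4) + P(D|H5)·P(H5)
      = 0.01·0.219 + 0.19·0.123 + 0.03·0.373 + 0.22·0.096 + 0.08·0.189
      = 0.00219 + 0.02337 + 0.01119 + 0.02112 + 0.01512 = 0.07299

P(D) ≈ 0.0730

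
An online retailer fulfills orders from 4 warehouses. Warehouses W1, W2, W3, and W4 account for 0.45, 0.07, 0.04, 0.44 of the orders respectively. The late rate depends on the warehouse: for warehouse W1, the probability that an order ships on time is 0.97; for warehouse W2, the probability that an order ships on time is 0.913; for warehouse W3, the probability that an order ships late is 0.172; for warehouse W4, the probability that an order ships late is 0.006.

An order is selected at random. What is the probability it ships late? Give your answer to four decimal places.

0.0291

P(L|W1) = 1 − 0.97 = 0.03.
P(L|W2) = 1 − 0.913 = 0.087.
P(L) = P(L|W1)·P(W1) + P(L|W2)·P(W2) + P(L|W3)·P(W3) + P(L|W4)·P(W4)
      = 0.03·0.45 + 0.087·0.07 + 0.172·0.04 + 0.006·0.44
      = 0.0135 + 0.00609 + 0.00688 + 0.00264 = 0.02911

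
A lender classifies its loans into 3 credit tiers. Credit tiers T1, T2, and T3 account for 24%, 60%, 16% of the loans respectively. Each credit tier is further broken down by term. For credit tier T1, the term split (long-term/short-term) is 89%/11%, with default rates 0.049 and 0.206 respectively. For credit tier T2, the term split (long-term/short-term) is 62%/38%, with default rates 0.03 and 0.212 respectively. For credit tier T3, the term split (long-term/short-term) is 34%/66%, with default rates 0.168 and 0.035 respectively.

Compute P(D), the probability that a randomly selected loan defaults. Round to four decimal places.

0.0882

P(D|T1) = 0.89·0.049 + 0.11·0.206 = 0.04361 + 0.02266 = 0.06627
P(D|T2) = 0.62·0.03 + 0.38·0.212 = 0.0186 + 0.08056 = 0.09916
P(D|T3) = 0.34·0.168 + 0.66·0.035 = 0.05712 + 0.0231 = 0.08022
By total probability over the outer partition,
P(D) = 0.24·0.06627 + 0.6·0.09916 + 0.16·0.08022
      = 0.0159048 + 0.059496 + 0.0128352 = 0.088236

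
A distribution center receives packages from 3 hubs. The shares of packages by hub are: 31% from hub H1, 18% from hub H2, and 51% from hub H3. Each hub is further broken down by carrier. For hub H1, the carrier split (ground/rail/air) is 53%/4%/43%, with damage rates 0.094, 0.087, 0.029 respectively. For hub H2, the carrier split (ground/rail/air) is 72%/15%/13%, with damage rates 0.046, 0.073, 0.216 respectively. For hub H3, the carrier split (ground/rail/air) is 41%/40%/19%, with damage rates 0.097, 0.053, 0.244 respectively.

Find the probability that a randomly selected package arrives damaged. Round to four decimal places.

P(D) ≈ 0.0881

P(D|H1) = 0.53·0.094 + 0.04·0.087 + 0.43·0.029 = 0.04982 + 0.00348 + 0.01247 = 0.06577
P(D|H2) = 0.72·0.046 + 0.15·0.073 + 0.13·0.216 = 0.03312 + 0.01095 + 0.02808 = 0.07215
P(D|H3) = 0.41·0.097 + 0.4·0.053 + 0.19·0.244 = 0.03977 + 0.0212 + 0.04636 = 0.10733
By total probability over the outer partition,
P(D) = 0.31·0.06577 + 0.18·0.07215 + 0.51·0.10733
      = 0.0203887 + 0.012987 + 0.0547383 = 0.088114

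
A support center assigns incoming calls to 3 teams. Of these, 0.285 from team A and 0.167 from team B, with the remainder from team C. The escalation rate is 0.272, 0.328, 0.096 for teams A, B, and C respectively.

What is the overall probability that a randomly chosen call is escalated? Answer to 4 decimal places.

P(E) ≈ 0.1849

P(C) = 1 − (0.285 + 0.167) = 0.548.
P(E) = P(E|A)·P(A) + P(E|B)·P(B) + P(E|C)·P(C)
      = 0.272·0.285 + 0.328·0.167 + 0.096·0.548
      = 0.07752 + 0.054776 + 0.052608 = 0.184904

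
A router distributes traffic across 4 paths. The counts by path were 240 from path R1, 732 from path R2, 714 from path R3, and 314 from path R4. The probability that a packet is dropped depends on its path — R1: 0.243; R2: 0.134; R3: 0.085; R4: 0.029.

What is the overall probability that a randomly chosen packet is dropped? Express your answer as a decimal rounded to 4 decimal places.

0.1131

Total: 240 + 732 + 714 + 314 = 2000.
P(R1) = 240/2000 = 0.12. P(R2) = 732/2000 = 0.366. P(R3) = 714/2000 = 0.357. P(R4) = 314/2000 = 0.157.
Using total probability over the partition,
P(L) = P(L|R1)·P(R1) + P(L|R2)·P(R2) + P(L|R3)·P(R3) + P(L|R4)·P(R4)
      = 0.243·0.12 + 0.134·0.366 + 0.085·0.357 + 0.029·0.157
      = 0.02916 + 0.049044 + 0.030345 + 0.004553 = 0.113102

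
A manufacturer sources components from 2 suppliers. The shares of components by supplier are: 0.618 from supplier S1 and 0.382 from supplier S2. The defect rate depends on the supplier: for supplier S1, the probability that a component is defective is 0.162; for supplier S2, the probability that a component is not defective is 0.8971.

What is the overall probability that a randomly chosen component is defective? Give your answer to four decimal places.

P(D|S2) = 1 − 0.8971 = 0.1029.
Using total probability over the partition,
P(D) = P(D|S1)·P(S1) + P(D|S2)·P(S2)
      = 0.162·0.618 + 0.1029·0.382
      = 0.100116 + 0.0393078 = 0.1394238

0.1394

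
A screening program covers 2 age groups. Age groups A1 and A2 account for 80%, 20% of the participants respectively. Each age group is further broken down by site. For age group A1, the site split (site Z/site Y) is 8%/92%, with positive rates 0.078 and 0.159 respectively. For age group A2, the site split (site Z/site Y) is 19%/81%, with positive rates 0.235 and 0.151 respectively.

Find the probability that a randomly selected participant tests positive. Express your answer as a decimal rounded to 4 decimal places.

0.1554

P(T|A1) = 0.08·0.078 + 0.92·0.159 = 0.00624 + 0.14628 = 0.15252
P(T|A2) = 0.19·0.235 + 0.81·0.151 = 0.04465 + 0.12231 = 0.16696
By total probability over the outer partition,
P(T) = 0.8·0.15252 + 0.2·0.16696
      = 0.122016 + 0.033392 = 0.155408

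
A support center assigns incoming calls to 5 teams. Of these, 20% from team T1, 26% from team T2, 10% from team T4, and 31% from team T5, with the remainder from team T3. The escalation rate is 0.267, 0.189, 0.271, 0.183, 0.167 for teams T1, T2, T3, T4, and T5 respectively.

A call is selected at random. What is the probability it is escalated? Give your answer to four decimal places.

P(E) ≈ 0.2078

P(T3) = 1 − (0.2 + 0.26 + 0.1 + 0.31) = 0.13.
P(E) = P(E|T1)·P(T1) + P(E|T2)·P(T2) + P(E|T3)·P(T3) + P(E|T4)·P(T4) + P(E|T5)·P(T5)
      = 0.267·0.2 + 0.189·0.26 + 0.271·0.13 + 0.183·0.1 + 0.167·0.31
      = 0.0534 + 0.04914 + 0.03523 + 0.0183 + 0.05177 = 0.20784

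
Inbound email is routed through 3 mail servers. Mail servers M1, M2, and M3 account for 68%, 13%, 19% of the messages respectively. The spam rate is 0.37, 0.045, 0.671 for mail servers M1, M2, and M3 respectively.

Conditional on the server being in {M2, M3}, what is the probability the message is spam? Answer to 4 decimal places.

Let J = {M2, M3}.
P(J) = 0.13 + 0.19 = 0.32.
P(S ∩ J) = 0.045·0.13 + 0.671·0.19 = 0.00585 + 0.12749 = 0.13334.
P(S | J) = 0.13334 / 0.32 = 0.416688…

0.4167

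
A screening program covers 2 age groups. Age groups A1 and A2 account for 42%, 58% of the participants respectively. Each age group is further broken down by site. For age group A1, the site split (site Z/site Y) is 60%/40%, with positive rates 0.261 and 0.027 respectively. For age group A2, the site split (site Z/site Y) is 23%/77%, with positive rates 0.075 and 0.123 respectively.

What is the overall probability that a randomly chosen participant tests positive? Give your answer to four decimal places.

P(T|A1) = 0.6·0.261 + 0.4·0.027 = 0.1566 + 0.0108 = 0.1674
P(T|A2) = 0.23·0.075 + 0.77·0.123 = 0.01725 + 0.09471 = 0.11196
By total probability over the outer partition,
P(T) = 0.42·0.1674 + 0.58·0.11196
      = 0.070308 + 0.0649368 = 0.1352448

0.1352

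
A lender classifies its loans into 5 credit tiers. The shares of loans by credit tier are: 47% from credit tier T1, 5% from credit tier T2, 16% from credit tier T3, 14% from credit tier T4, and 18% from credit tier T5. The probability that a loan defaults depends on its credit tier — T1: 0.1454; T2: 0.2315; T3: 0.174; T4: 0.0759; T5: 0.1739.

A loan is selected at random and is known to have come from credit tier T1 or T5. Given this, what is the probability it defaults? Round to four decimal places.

Let S = {T1, T5}.
P(S) = 0.47 + 0.18 = 0.65.
P(D ∩ S) = 0.1454·0.47 + 0.1739·0.18 = 0.068338 + 0.031302 = 0.09964.
P(D | S) = 0.09964 / 0.65 = 0.153292…

P(D|S) ≈ 0.1533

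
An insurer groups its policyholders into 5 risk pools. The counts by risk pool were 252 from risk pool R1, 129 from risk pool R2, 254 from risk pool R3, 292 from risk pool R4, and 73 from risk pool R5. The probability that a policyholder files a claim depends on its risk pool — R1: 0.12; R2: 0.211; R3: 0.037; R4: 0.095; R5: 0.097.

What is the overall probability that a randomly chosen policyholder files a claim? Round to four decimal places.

Total: 252 + 129 + 254 + 292 + 73 = 1000.
P(R1) = 252/1000 = 0.252. P(R2) = 129/1000 = 0.129. P(R3) = 254/1000 = 0.254. P(R4) = 292/1000 = 0.292. P(R5) = 73/1000 = 0.073.
Using total probability over the partition,
P(C) = P(C|R1)·P(R1) + P(C|R2)·P(R2) + P(C|R3)·P(R3) + P(C|R4)·P(R4) + P(C|R5)·P(R5)
      = 0.12·0.252 + 0.211·0.129 + 0.037·0.254 + 0.095·0.292 + 0.097·0.073
      = 0.03024 + 0.027219 + 0.009398 + 0.02774 + 0.007081 = 0.101678

P(C) ≈ 0.1017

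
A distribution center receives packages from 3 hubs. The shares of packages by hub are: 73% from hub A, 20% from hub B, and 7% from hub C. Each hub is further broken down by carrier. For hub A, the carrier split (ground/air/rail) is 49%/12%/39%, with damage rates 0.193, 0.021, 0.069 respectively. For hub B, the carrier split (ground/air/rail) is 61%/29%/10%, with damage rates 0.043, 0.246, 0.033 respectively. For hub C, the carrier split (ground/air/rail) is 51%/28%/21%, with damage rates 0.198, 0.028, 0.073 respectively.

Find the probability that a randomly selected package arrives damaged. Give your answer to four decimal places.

P(D) ≈ 0.1194

P(D|A) = 0.49·0.193 + 0.12·0.021 + 0.39·0.069 = 0.09457 + 0.00252 + 0.02691 = 0.124
P(D|B) = 0.61·0.043 + 0.29·0.246 + 0.1·0.033 = 0.02623 + 0.07134 + 0.0033 = 0.10087
P(D|C) = 0.51·0.198 + 0.28·0.028 + 0.21·0.073 = 0.10098 + 0.00784 + 0.01533 = 0.12415
By total probability over the outer partition,
P(D) = 0.73·0.124 + 0.2·0.10087 + 0.07·0.12415
      = 0.09052 + 0.020174 + 0.0086905 = 0.1193845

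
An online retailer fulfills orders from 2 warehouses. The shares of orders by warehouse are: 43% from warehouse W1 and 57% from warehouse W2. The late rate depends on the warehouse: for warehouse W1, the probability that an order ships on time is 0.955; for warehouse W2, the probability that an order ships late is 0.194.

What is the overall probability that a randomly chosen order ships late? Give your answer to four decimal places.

P(L) ≈ 0.1299

P(L|W1) = 1 − 0.955 = 0.045.
P(L) = P(L|W1)·P(W1) + P(L|W2)·P(W2)
      = 0.045·0.43 + 0.194·0.57
      = 0.01935 + 0.11058 = 0.12993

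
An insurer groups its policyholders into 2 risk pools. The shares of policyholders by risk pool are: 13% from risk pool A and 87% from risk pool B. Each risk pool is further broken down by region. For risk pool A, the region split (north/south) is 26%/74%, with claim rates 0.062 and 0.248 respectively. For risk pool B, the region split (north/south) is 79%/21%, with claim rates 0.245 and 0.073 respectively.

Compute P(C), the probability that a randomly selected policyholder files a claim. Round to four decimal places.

P(C|A) = 0.26·0.062 + 0.74·0.248 = 0.01612 + 0.18352 = 0.19964
P(C|B) = 0.79·0.245 + 0.21·0.073 = 0.19355 + 0.01533 = 0.20888
Then overall,
P(C) = 0.13·0.19964 + 0.87·0.20888
      = 0.0259532 + 0.1817256 = 0.2076788

0.2077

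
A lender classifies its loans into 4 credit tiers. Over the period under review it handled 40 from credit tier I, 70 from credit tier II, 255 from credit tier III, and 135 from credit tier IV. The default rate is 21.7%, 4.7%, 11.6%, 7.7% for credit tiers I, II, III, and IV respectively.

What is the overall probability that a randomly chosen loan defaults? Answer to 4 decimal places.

Total: 40 + 70 + 255 + 135 = 500.
P(I) = 40/500 = 0.08. P(II) = 70/500 = 0.14. P(III) = 255/500 = 0.51. P(IV) = 135/500 = 0.27.
Using total probability over the partition,
P(D) = P(D|I)·P(I) + P(D|II)·P(II) + P(D|III)·P(III) + P(D|IV)·P(IV)
      = 0.217·0.08 + 0.047·0.14 + 0.116·0.51 + 0.077·0.27
      = 0.01736 + 0.00658 + 0.05916 + 0.02079 = 0.10389

P(D) ≈ 0.1039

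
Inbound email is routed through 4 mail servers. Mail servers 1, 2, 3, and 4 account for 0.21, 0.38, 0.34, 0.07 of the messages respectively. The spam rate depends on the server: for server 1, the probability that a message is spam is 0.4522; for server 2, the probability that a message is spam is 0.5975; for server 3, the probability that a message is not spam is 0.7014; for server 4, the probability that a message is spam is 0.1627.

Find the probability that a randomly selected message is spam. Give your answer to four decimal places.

0.4349

P(S|3) = 1 − 0.7014 = 0.2986.
P(S) = P(S|1)·P(1) + P(S|2)·P(2) + P(S|3)·P(3) + P(S|4)·P(4)
      = 0.4522·0.21 + 0.5975·0.38 + 0.2986·0.34 + 0.1627·0.07
      = 0.094962 + 0.22705 + 0.101524 + 0.011389 = 0.434925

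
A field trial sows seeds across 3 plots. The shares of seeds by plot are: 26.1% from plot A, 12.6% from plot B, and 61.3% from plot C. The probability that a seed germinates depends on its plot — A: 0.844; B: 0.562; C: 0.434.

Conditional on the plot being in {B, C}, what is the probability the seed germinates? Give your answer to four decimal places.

Let S = {B, C}.
P(S) = 0.126 + 0.613 = 0.739.
P(G ∩ S) = 0.562·0.126 + 0.434·0.613 = 0.070812 + 0.266042 = 0.336854.
P(G | S) = 0.336854 / 0.739 = 0.455824…

0.4558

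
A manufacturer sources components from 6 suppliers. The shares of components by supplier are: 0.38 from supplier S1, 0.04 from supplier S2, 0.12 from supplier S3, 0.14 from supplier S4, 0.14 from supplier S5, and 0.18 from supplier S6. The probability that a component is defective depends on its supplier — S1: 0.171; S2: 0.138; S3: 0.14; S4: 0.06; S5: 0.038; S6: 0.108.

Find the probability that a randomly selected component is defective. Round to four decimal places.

P(D) = P(D|S1)·P(S1) + P(D|S2)·P(S2) + P(D|S3)·P(S3) + P(D|S4)·P(S4) + P(D|S5)·P(S5) + P(D|S6)·P(S6)
      = 0.171·0.38 + 0.138·0.04 + 0.14·0.12 + 0.06·0.14 + 0.038·0.14 + 0.108·0.18
      = 0.06498 + 0.00552 + 0.0168 + 0.0084 + 0.00532 + 0.01944 = 0.12046

0.1205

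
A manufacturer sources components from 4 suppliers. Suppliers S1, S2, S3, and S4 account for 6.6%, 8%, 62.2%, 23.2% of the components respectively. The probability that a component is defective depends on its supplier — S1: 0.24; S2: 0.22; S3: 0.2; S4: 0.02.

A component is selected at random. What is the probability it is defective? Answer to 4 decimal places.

P(D) = P(D|S1)·P(S1) + P(D|S2)·P(S2) + P(D|S3)·P(S3) + P(D|S4)·P(S4)
      = 0.24·0.066 + 0.22·0.08 + 0.2·0.622 + 0.02·0.232
      = 0.01584 + 0.0176 + 0.1244 + 0.00464 = 0.16248

P(D) ≈ 0.1625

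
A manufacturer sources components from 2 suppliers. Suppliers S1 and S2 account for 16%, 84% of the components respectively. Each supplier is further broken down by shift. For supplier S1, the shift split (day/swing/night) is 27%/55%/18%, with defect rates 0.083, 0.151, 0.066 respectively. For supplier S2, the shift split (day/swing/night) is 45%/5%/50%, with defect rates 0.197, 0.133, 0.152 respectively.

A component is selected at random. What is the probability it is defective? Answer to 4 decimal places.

P(D) ≈ 0.1627

P(D|S1) = 0.27·0.083 + 0.55·0.151 + 0.18·0.066 = 0.02241 + 0.08305 + 0.01188 = 0.11734
P(D|S2) = 0.45·0.197 + 0.05·0.133 + 0.5·0.152 = 0.08865 + 0.00665 + 0.076 = 0.1713
By total probability over the outer partition,
P(D) = 0.16·0.11734 + 0.84·0.1713
      = 0.0187744 + 0.143892 = 0.1626664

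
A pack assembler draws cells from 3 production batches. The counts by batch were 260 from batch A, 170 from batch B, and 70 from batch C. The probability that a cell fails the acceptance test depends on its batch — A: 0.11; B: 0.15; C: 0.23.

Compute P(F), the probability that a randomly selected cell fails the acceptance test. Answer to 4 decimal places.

Total: 260 + 170 + 70 = 500.
P(A) = 260/500 = 0.52. P(B) = 170/500 = 0.34. P(C) = 70/500 = 0.14.
P(F) = P(F|A)·P(A) + P(F|B)·P(B) + P(F|C)·P(C)
      = 0.11·0.52 + 0.15·0.34 + 0.23·0.14
      = 0.0572 + 0.051 + 0.0322 = 0.1404

P(F) ≈ 0.1404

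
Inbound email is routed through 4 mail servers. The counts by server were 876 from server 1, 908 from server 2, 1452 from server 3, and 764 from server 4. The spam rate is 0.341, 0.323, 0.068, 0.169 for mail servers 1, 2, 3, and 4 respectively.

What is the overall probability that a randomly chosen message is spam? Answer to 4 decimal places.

P(S) ≈ 0.2050

Total: 876 + 908 + 1452 + 764 = 4000.
P(1) = 876/4000 = 0.219. P(2) = 908/4000 = 0.227. P(3) = 1452/4000 = 0.363. P(4) = 764/4000 = 0.191.
Summing over the partition,
P(S) = P(S|1)·P(1) + P(S|2)·P(2) + P(S|3)·P(3) + P(S|4)·P(4)
      = 0.341·0.219 + 0.323·0.227 + 0.068·0.363 + 0.169·0.191
      = 0.074679 + 0.073321 + 0.024684 + 0.032279 = 0.204963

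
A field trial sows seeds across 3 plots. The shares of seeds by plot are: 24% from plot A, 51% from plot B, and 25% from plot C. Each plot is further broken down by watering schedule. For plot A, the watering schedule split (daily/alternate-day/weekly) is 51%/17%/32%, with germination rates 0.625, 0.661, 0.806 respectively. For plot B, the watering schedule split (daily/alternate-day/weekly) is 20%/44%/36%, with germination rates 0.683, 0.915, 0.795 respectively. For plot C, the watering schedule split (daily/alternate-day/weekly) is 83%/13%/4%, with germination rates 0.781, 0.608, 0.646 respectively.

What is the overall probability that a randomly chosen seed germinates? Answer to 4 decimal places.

P(G|A) = 0.51·0.625 + 0.17·0.661 + 0.32·0.806 = 0.31875 + 0.11237 + 0.25792 = 0.68904
P(G|B) = 0.2·0.683 + 0.44·0.915 + 0.36·0.795 = 0.1366 + 0.4026 + 0.2862 = 0.8254
P(G|C) = 0.83·0.781 + 0.13·0.608 + 0.04·0.646 = 0.64823 + 0.07904 + 0.02584 = 0.75311
Then overall,
P(G) = 0.24·0.68904 + 0.51·0.8254 + 0.25·0.75311
      = 0.1653696 + 0.420954 + 0.1882775 = 0.7746011

P(G) ≈ 0.7746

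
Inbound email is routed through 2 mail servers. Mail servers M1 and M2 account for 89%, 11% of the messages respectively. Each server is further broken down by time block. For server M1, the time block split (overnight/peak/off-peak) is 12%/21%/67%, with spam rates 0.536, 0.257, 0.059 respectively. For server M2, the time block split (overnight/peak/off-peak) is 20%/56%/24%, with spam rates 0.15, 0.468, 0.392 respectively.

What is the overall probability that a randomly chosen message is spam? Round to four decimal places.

P(S|M1) = 0.12·0.536 + 0.21·0.257 + 0.67·0.059 = 0.06432 + 0.05397 + 0.03953 = 0.15782
P(S|M2) = 0.2·0.15 + 0.56·0.468 + 0.24·0.392 = 0.03 + 0.26208 + 0.09408 = 0.38616
By total probability over the outer partition,
P(S) = 0.89·0.15782 + 0.11·0.38616
      = 0.1404598 + 0.0424776 = 0.1829374

0.1829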